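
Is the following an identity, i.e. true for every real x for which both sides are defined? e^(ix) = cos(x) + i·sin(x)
Claim: e^(ix) = cos(x) + i·sin(x).
Reasoning: Euler's formula. Expand e^(ix) = Σ (ix)^k / k!. Since i² = -1, the even-k terms are Σ (-1)^m x^(2m)/(2m)! = cos(x) and the odd-k terms are i · Σ (-1)^m x^(2m+1)/(2m+1)! = i·sin(x).
So the two sides agree for every real x for which both sides are defined.

Conclusion: Yes, this is an identity.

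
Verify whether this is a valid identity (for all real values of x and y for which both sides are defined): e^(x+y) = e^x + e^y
No, this is NOT an identity.

Claim: e^(x+y) = e^x + e^y.
Test a specific point where both sides are defined: x = 2, y = -2.
LHS = e^(x+y) ≈ 1.0000
RHS = e^x + e^y ≈ 7.5244
Since 1.0000 ≠ 7.5244, the equation fails at this point, so it cannot hold for all real values of x and y for which both sides are defined.
The correct rule is e^(x+y) = e^x · e^y (a product, not a sum).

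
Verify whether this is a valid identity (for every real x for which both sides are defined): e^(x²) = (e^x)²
Claim: e^(x²) = (e^x)².
Test a specific point where both sides are defined: x = 3/2.
LHS = e^(x²) ≈ 9.4877
RHS = (e^x)² ≈ 20.0855
Since 9.4877 ≠ 20.0855, the equation fails at this point, so it cannot hold for every real x for which both sides are defined.
(e^x)² = e^(2x), and 2x ≠ x² in general.

Conclusion: No, this is NOT an identity.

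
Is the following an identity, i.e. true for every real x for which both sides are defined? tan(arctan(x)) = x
Yes, this is an identity.

Claim: tan(arctan(x)) = x.
Reasoning: For every real x, arctan(x) is by definition the angle in (-π/2, π/2) whose tangent equals x. Taking the tangent of that angle returns x.
So the two sides agree for every real x for which both sides are defined.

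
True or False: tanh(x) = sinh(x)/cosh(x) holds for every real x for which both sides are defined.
Claim: tanh(x) = sinh(x)/cosh(x).
Reasoning: tanh(x) is defined as sinh(x)/cosh(x) = (e^x - e^-x)/(e^x + e^-x); cosh(x) ≥ 1 is never zero, so this holds for every real x.
So the two sides agree for every real x for which both sides are defined.

Conclusion: True.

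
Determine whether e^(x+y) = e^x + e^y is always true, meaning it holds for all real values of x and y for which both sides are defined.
No, this is NOT an identity.

Claim: e^(x+y) = e^x + e^y.
Test a specific point where both sides are defined: x = 5, y = -3.
LHS = e^(x+y) ≈ 7.3891
RHS = e^x + e^y ≈ 148.4629
Since 7.3891 ≠ 148.4629, the equation fails at this point, so it cannot hold for all real values of x and y for which both sides are defined.
The correct rule is e^(x+y) = e^x · e^y (a product, not a sum).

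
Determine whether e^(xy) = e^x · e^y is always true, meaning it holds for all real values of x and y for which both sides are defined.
No, this is NOT an identity.

Claim: e^(xy) = e^x · e^y.
Test a specific point where both sides are defined: x = 1, y = -3.
LHS = e^(xy) ≈ 0.0498
RHS = e^x · e^y ≈ 0.1353
Since 0.0498 ≠ 0.1353, the equation fails at this point, so it cannot hold for all real values of x and y for which both sides are defined.
e^x · e^y = e^(x+y), not e^(xy).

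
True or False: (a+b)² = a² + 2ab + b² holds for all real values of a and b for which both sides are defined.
True.

Claim: (a+b)² = a² + 2ab + b².
Reasoning: Expand: (a+b)² = (a+b)(a+b) = a·a + a·b + b·a + b·b = a² + 2ab + b².
So the two sides agree for all real values of a and b for which both sides are defined.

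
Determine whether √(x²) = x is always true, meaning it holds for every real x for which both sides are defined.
Claim: √(x²) = x.
Test a specific point where both sides are defined: x = -1.
LHS = √(x²) ≈ 1.0000
RHS = x ≈ -1.0000
Since 1.0000 ≠ -1.0000, the equation fails at this point, so it cannot hold for every real x for which both sides are defined.
√(x²) = |x|, which differs from x whenever x < 0 (both sides are defined for every real x).

Conclusion: No, this is NOT an identity.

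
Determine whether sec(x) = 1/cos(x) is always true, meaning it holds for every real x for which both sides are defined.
Yes, this is an identity.

Claim: sec(x) = 1/cos(x).
Reasoning: sec(x) is by definition the reciprocal of cos(x), wherever cos(x) ≠ 0.
So the two sides agree for every real x for which both sides are defined.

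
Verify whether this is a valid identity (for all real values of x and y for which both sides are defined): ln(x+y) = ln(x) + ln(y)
No, this is NOT an identity.

Claim: ln(x+y) = ln(x) + ln(y).
Test a specific point where both sides are defined: x = 3/2, y = 2.
LHS = ln(x+y) ≈ 1.2528
RHS = ln(x) + ln(y) ≈ 1.0986
Since 1.2528 ≠ 1.0986, the equation fails at this point, so it cannot hold for all real values of x and y for which both sides are defined.
ln(x) + ln(y) = ln(xy), not ln(x+y).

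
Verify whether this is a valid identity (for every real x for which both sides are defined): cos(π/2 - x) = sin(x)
Claim: cos(π/2 - x) = sin(x).
Reasoning: Use cos(u - v) = cos(u)cos(v) + sin(u)sin(v) with u = π/2, v = x: cos(π/2)cos(x) + sin(π/2)sin(x) = 0·cos(x) + 1·sin(x) = sin(x).
So the two sides agree for every real x for which both sides are defined.

Conclusion: Yes, this is an identity.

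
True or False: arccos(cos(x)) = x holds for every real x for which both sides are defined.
False.

Claim: arccos(cos(x)) = x.
Test a specific point where both sides are defined: x = -π/3.
LHS = arccos(cos(x)) ≈ 1.0472
RHS = x ≈ -1.0472
Since 1.0472 ≠ -1.0472, the equation fails at this point, so it cannot hold for every real x for which both sides are defined.
arccos only returns values in [0, π], so arccos(cos(x)) = x holds only for x in that interval, not for all real x.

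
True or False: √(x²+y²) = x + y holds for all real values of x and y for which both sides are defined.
Claim: √(x²+y²) = x + y.
Test a specific point where both sides are defined: x = 4, y = -3.
LHS = √(x²+y²) ≈ 5.0000
RHS = x + y ≈ 1.0000
Since 5.0000 ≠ 1.0000, the equation fails at this point, so it cannot hold for all real values of x and y for which both sides are defined.
(x+y)² = x² + 2xy + y², not x² + y², so the square root does not split this way.

Conclusion: False.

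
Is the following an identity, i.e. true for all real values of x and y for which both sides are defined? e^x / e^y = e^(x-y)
Yes, this is an identity.

Claim: e^x / e^y = e^(x-y).
Reasoning: 1/e^y = e^(-y), so e^x / e^y = e^x · e^(-y) = e^(x + (-y)) = e^(x-y) by the product rule for exponents.
So the two sides agree for all real values of x and y for which both sides are defined.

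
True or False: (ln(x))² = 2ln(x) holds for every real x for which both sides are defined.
Claim: (ln(x))² = 2ln(x).
Test a specific point where both sides are defined: x = 1/2.
LHS = (ln(x))² ≈ 0.4805
RHS = 2ln(x) ≈ -1.3863
Since 0.4805 ≠ -1.3863, the equation fails at this point, so it cannot hold for every real x for which both sides are defined.
2ln(x) equals ln(x²), which is not the same as (ln x)².

Conclusion: False.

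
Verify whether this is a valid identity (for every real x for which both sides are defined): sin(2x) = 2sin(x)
No, this is NOT an identity.

Claim: sin(2x) = 2sin(x).
Test a specific point where both sides are defined: x = -π/2.
LHS = sin(2x) ≈ 0.0000
RHS = 2sin(x) ≈ -2.0000
Since 0.0000 ≠ -2.0000, the equation fails at this point, so it cannot hold for every real x for which both sides are defined.
The correct double-angle formula is sin(2x) = 2sin(x)cos(x).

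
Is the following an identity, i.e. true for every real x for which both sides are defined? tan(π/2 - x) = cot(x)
Claim: tan(π/2 - x) = cot(x).
Reasoning: tan(π/2 - x) = sin(π/2 - x)/cos(π/2 - x) = cos(x)/sin(x) = cot(x), using the cofunction identities sin(π/2 - x) = cos(x) and cos(π/2 - x) = sin(x).
So the two sides agree for every real x for which both sides are defined.

Conclusion: Yes, this is an identity.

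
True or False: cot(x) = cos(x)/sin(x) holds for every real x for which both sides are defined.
Claim: cot(x) = cos(x)/sin(x).
Reasoning: cot(x) is defined as 1/tan(x) = 1/(sin(x)/cos(x)) = cos(x)/sin(x), wherever sin(x) ≠ 0.
So the two sides agree for every real x for which both sides are defined.

Conclusion: True.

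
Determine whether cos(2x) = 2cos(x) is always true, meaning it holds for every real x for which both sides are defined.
No, this is NOT an identity.

Claim: cos(2x) = 2cos(x).
Test a specific point where both sides are defined: x = π.
LHS = cos(2x) ≈ 1.0000
RHS = 2cos(x) ≈ -2.0000
Since 1.0000 ≠ -2.0000, the equation fails at this point, so it cannot hold for every real x for which both sides are defined.
The correct double-angle formula is cos(2x) = cos²x - sin²x.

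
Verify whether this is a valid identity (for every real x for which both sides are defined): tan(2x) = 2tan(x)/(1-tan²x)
Claim: tan(2x) = 2tan(x)/(1-tan²x).
Reasoning: tan(2x) = sin(2x)/cos(2x) = 2sin(x)cos(x) / (cos²x - sin²x). Divide numerator and denominator by cos²x: 2tan(x) / (1 - tan²x).
So the two sides agree for every real x for which both sides are defined.

Conclusion: Yes, this is an identity.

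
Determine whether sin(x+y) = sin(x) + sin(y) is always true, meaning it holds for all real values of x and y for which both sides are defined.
Claim: sin(x+y) = sin(x) + sin(y).
Test a specific point where both sides are defined: x = -π/3, y = π.
LHS = sin(x+y) ≈ 0.8660
RHS = sin(x) + sin(y) ≈ -0.8660
Since 0.8660 ≠ -0.8660, the equation fails at this point, so it cannot hold for all real values of x and y for which both sides are defined.
The correct expansion is sin(x+y) = sin(x)cos(y) + cos(x)sin(y); sine is not additive.

Conclusion: No, this is NOT an identity.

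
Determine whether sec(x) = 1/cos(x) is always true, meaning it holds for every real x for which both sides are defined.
Yes, this is an identity.

Claim: sec(x) = 1/cos(x).
Reasoning: sec(x) is by definition the reciprocal of cos(x), wherever cos(x) ≠ 0.
So the two sides agree for every real x for which both sides are defined.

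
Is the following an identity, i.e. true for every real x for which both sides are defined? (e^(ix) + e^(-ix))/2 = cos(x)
Claim: (e^(ix) + e^(-ix))/2 = cos(x).
Reasoning: By Euler's formula e^(ix) = cos(x) + i·sin(x) and e^(-ix) = cos(x) - i·sin(x). Adding cancels the sine terms: e^(ix) + e^(-ix) = 2cos(x); divide by 2.
So the two sides agree for every real x for which both sides are defined.

Conclusion: Yes, this is an identity.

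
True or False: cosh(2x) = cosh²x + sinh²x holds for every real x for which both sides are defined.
Claim: cosh(2x) = cosh²x + sinh²x.
Reasoning: cosh²x = (e^(2x) + 2 + e^(-2x))/4 and sinh²x = (e^(2x) - 2 + e^(-2x))/4. Adding gives (2e^(2x) + 2e^(-2x))/4 = (e^(2x) + e^(-2x))/2 = cosh(2x).
So the two sides agree for every real x for which both sides are defined.

Conclusion: True.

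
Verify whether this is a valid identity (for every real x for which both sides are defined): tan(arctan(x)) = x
Claim: tan(arctan(x)) = x.
Reasoning: For every real x, arctan(x) is by definition the angle in (-π/2, π/2) whose tangent equals x. Taking the tangent of that angle returns x.
So the two sides agree for every real x for which both sides are defined.

Conclusion: Yes, this is an identity.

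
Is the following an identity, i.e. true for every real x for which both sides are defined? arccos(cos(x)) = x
No, this is NOT an identity.

Claim: arccos(cos(x)) = x.
Test a specific point where both sides are defined: x = -π/6.
LHS = arccos(cos(x)) ≈ 0.5236
RHS = x ≈ -0.5236
Since 0.5236 ≠ -0.5236, the equation fails at this point, so it cannot hold for every real x for which both sides are defined.
arccos only returns values in [0, π], so arccos(cos(x)) = x holds only for x in that interval, not for all real x.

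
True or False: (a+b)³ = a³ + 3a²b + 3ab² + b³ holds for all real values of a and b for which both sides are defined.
Claim: (a+b)³ = a³ + 3a²b + 3ab² + b³.
Reasoning: (a+b)³ = (a+b)(a+b)² = (a+b)(a² + 2ab + b²) = a³ + 2a²b + ab² + a²b + 2ab² + b³ = a³ + 3a²b + 3ab² + b³.
So the two sides agree for all real values of a and b for which both sides are defined.

Conclusion: True.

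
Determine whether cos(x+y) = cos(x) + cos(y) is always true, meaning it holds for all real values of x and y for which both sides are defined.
No, this is NOT an identity.

Claim: cos(x+y) = cos(x) + cos(y).
Test a specific point where both sides are defined: x = -π/4, y = -π/6.
LHS = cos(x+y) ≈ 0.2588
RHS = cos(x) + cos(y) ≈ 1.5731
Since 0.2588 ≠ 1.5731, the equation fails at this point, so it cannot hold for all real values of x and y for which both sides are defined.
The correct expansion is cos(x+y) = cos(x)cos(y) - sin(x)sin(y); cosine is not additive.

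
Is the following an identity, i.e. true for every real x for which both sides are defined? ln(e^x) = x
Claim: ln(e^x) = x.
Reasoning: ln is the inverse of the exponential: ln(e^x) asks for the exponent p with e^p = e^x, and since e^p is one-to-one that exponent is p = x.
So the two sides agree for every real x for which both sides are defined.

Conclusion: Yes, this is an identity.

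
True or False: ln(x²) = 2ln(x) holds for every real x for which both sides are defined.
Claim: ln(x²) = 2ln(x).
Reasoning: The right side requires x > 0. For x > 0, x² = (e^(ln x))² = e^(2ln x), so ln(x²) = 2ln(x). (For x < 0 the right side is undefined, so those values are outside the claim.)
So the two sides agree for every real x for which both sides are defined.

Conclusion: True.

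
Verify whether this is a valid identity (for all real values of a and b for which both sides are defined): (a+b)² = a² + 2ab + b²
Claim: (a+b)² = a² + 2ab + b².
Reasoning: Expand: (a+b)² = (a+b)(a+b) = a·a + a·b + b·a + b·b = a² + 2ab + b².
So the two sides agree for all real values of a and b for which both sides are defined.

Conclusion: Yes, this is an identity.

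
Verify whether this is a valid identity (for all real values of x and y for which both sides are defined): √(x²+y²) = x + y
Claim: √(x²+y²) = x + y.
Test a specific point where both sides are defined: x = 1/2, y = 5.
LHS = √(x²+y²) ≈ 5.0249
RHS = x + y ≈ 5.5000
Since 5.0249 ≠ 5.5000, the equation fails at this point, so it cannot hold for all real values of x and y for which both sides are defined.
(x+y)² = x² + 2xy + y², not x² + y², so the square root does not split this way.

Conclusion: No, this is NOT an identity.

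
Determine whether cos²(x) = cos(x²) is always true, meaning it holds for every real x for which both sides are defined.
No, this is NOT an identity.

Claim: cos²(x) = cos(x²).
Test a specific point where both sides are defined: x = 3π/4.
LHS = cos²(x) ≈ 0.5000
RHS = cos(x²) ≈ 0.7442
Since 0.5000 ≠ 0.7442, the equation fails at this point, so it cannot hold for every real x for which both sides are defined.
cos²(x) means (cos x)², squaring the output; cos(x²) squares the input. These are different functions.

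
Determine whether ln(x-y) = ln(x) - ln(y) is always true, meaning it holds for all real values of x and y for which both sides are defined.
No, this is NOT an identity.

Claim: ln(x-y) = ln(x) - ln(y).
Test a specific point where both sides are defined: x = 2, y = 1.
LHS = ln(x-y) ≈ 0.0000
RHS = ln(x) - ln(y) ≈ 0.6931
Since 0.0000 ≠ 0.6931, the equation fails at this point, so it cannot hold for all real values of x and y for which both sides are defined.
ln(x) - ln(y) = ln(x/y), not ln(x-y).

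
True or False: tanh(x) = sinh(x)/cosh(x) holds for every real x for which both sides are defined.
Claim: tanh(x) = sinh(x)/cosh(x).
Reasoning: tanh(x) is defined as sinh(x)/cosh(x) = (e^x - e^-x)/(e^x + e^-x); cosh(x) ≥ 1 is never zero, so this holds for every real x.
So the two sides agree for every real x for which both sides are defined.

Conclusion: True.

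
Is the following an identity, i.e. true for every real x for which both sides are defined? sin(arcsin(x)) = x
Claim: sin(arcsin(x)) = x.
Reasoning: For -1 ≤ x ≤ 1 (where arcsin is defined), arcsin(x) is by definition an angle whose sine equals x. Taking the sine of that angle returns x. (Note the other order, arcsin(sin x) = x, is NOT an identity.)
So the two sides agree for every real x for which both sides are defined.

Conclusion: Yes, this is an identity.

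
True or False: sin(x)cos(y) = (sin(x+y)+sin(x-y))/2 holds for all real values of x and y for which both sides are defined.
Claim: sin(x)cos(y) = (sin(x+y)+sin(x-y))/2.
Reasoning: sin(x+y) = sin(x)cos(y) + cos(x)sin(y) and sin(x-y) = sin(x)cos(y) - cos(x)sin(y). Adding, sin(x+y) + sin(x-y) = 2sin(x)cos(y); divide by 2.
So the two sides agree for all real values of x and y for which both sides are defined.

Conclusion: True.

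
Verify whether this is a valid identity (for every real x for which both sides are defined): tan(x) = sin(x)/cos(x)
Yes, this is an identity.

Claim: tan(x) = sin(x)/cos(x).
Reasoning: For an angle x whose terminal point on the unit circle is (cos x, sin x), tan(x) is defined as the ratio (second coordinate)/(first coordinate) = sin(x)/cos(x), wherever cos(x) ≠ 0.
So the two sides agree for every real x for which both sides are defined.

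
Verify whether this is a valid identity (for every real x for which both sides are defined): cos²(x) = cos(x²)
No, this is NOT an identity.

Claim: cos²(x) = cos(x²).
Test a specific point where both sides are defined: x = -π/6.
LHS = cos²(x) ≈ 0.7500
RHS = cos(x²) ≈ 0.9627
Since 0.7500 ≠ 0.9627, the equation fails at this point, so it cannot hold for every real x for which both sides are defined.
cos²(x) means (cos x)², squaring the output; cos(x²) squares the input. These are different functions.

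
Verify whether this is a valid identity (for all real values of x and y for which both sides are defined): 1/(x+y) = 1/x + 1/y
Claim: 1/(x+y) = 1/x + 1/y.
Test a specific point where both sides are defined: x = -3, y = 2.
LHS = 1/(x+y) ≈ -1.0000
RHS = 1/x + 1/y ≈ 0.1667
Since -1.0000 ≠ 0.1667, the equation fails at this point, so it cannot hold for all real values of x and y for which both sides are defined.
1/x + 1/y = (x+y)/(xy), which is not 1/(x+y).

Conclusion: No, this is NOT an identity.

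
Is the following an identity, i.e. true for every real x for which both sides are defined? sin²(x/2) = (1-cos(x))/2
Yes, this is an identity.

Claim: sin²(x/2) = (1-cos(x))/2.
Reasoning: Use cos(2θ) = 1 - 2sin²θ with θ = x/2: cos(x) = 1 - 2sin²(x/2). Solving for sin²(x/2) gives (1 - cos(x))/2.
So the two sides agree for every real x for which both sides are defined.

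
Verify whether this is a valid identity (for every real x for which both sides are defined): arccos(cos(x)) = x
No, this is NOT an identity.

Claim: arccos(cos(x)) = x.
Test a specific point where both sides are defined: x = -π/4.
LHS = arccos(cos(x)) ≈ 0.7854
RHS = x ≈ -0.7854
Since 0.7854 ≠ -0.7854, the equation fails at this point, so it cannot hold for every real x for which both sides are defined.
arccos only returns values in [0, π], so arccos(cos(x)) = x holds only for x in that interval, not for all real x.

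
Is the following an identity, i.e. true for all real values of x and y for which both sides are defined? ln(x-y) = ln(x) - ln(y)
Claim: ln(x-y) = ln(x) - ln(y).
Test a specific point where both sides are defined: x = 5, y = 4.
LHS = ln(x-y) ≈ 0.0000
RHS = ln(x) - ln(y) ≈ 0.2231
Since 0.0000 ≠ 0.2231, the equation fails at this point, so it cannot hold for all real values of x and y for which both sides are defined.
ln(x) - ln(y) = ln(x/y), not ln(x-y).

Conclusion: No, this is NOT an identity.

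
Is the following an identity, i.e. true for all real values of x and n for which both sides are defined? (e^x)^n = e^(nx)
Claim: (e^x)^n = e^(nx).
Reasoning: e^x is a positive real number, and for a positive base B and real exponent n, B^n = e^(n·ln B). With B = e^x, ln B = x, so (e^x)^n = e^(n·x).
So the two sides agree for all real values of x and n for which both sides are defined.

Conclusion: Yes, this is an identity.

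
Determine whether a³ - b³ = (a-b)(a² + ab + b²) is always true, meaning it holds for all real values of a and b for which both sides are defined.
Claim: a³ - b³ = (a-b)(a² + ab + b²).
Reasoning: Expand the right side: (a-b)(a² + ab + b²) = a³ + a²b + ab² - a²b - ab² - b³ = a³ - b³ (the middle terms cancel in pairs).
So the two sides agree for all real values of a and b for which both sides are defined.

Conclusion: Yes, this is an identity.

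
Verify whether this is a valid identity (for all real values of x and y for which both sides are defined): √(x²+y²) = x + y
No, this is NOT an identity.

Claim: √(x²+y²) = x + y.
Test a specific point where both sides are defined: x = -1, y = -3.
LHS = √(x²+y²) ≈ 3.1623
RHS = x + y ≈ -4.0000
Since 3.1623 ≠ -4.0000, the equation fails at this point, so it cannot hold for all real values of x and y for which both sides are defined.
(x+y)² = x² + 2xy + y², not x² + y², so the square root does not split this way.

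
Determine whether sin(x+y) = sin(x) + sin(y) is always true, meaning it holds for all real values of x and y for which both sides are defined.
No, this is NOT an identity.

Claim: sin(x+y) = sin(x) + sin(y).
Test a specific point where both sides are defined: x = π/6, y = π/4.
LHS = sin(x+y) ≈ 0.9659
RHS = sin(x) + sin(y) ≈ 1.2071
Since 0.9659 ≠ 1.2071, the equation fails at this point, so it cannot hold for all real values of x and y for which both sides are defined.
The correct expansion is sin(x+y) = sin(x)cos(y) + cos(x)sin(y); sine is not additive.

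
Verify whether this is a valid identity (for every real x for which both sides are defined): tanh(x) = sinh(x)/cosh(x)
Claim: tanh(x) = sinh(x)/cosh(x).
Reasoning: tanh(x) is defined as sinh(x)/cosh(x) = (e^x - e^-x)/(e^x + e^-x); cosh(x) ≥ 1 is never zero, so this holds for every real x.
So the two sides agree for every real x for which both sides are defined.

Conclusion: Yes, this is an identity.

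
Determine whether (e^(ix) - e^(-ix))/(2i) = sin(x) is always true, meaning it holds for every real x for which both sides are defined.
Claim: (e^(ix) - e^(-ix))/(2i) = sin(x).
Reasoning: By Euler's formula e^(ix) = cos(x) + i·sin(x) and e^(-ix) = cos(x) - i·sin(x). Subtracting cancels the cosine terms: e^(ix) - e^(-ix) = 2i·sin(x); divide by 2i.
So the two sides agree for every real x for which both sides are defined.

Conclusion: Yes, this is an identity.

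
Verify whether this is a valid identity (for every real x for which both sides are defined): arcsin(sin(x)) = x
No, this is NOT an identity.

Claim: arcsin(sin(x)) = x.
Test a specific point where both sides are defined: x = π.
LHS = arcsin(sin(x)) ≈ 0.0000
RHS = x ≈ 3.1416
Since 0.0000 ≠ 3.1416, the equation fails at this point, so it cannot hold for every real x for which both sides are defined.
arcsin only returns values in [-π/2, π/2], so arcsin(sin(x)) = x holds only for x in that interval, not for all real x.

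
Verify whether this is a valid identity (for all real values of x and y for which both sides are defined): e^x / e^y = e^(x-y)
Yes, this is an identity.

Claim: e^x / e^y = e^(x-y).
Reasoning: 1/e^y = e^(-y), so e^x / e^y = e^x · e^(-y) = e^(x + (-y)) = e^(x-y) by the product rule for exponents.
So the two sides agree for all real values of x and y for which both sides are defined.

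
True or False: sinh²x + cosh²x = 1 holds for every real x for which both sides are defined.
False.

Claim: sinh²x + cosh²x = 1.
Test a specific point where both sides are defined: x = -2.
LHS = sinh²x + cosh²x ≈ 27.3082
RHS = 1 ≈ 1.0000
Since 27.3082 ≠ 1.0000, the equation fails at this point, so it cannot hold for every real x for which both sides are defined.
The correct hyperbolic identity is cosh²x - sinh²x = 1 (a difference); the sum sinh²x + cosh²x equals cosh(2x).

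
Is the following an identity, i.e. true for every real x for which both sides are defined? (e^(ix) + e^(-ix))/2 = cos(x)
Yes, this is an identity.

Claim: (e^(ix) + e^(-ix))/2 = cos(x).
Reasoning: By Euler's formula e^(ix) = cos(x) + i·sin(x) and e^(-ix) = cos(x) - i·sin(x). Adding cancels the sine terms: e^(ix) + e^(-ix) = 2cos(x); divide by 2.
So the two sides agree for every real x for which both sides are defined.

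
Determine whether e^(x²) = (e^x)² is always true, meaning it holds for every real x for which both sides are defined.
Claim: e^(x²) = (e^x)².
Test a specific point where both sides are defined: x = -2.
LHS = e^(x²) ≈ 54.5982
RHS = (e^x)² ≈ 0.0183
Since 54.5982 ≠ 0.0183, the equation fails at this point, so it cannot hold for every real x for which both sides are defined.
(e^x)² = e^(2x), and 2x ≠ x² in general.

Conclusion: No, this is NOT an identity.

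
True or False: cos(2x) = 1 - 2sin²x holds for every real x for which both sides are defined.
True.

Claim: cos(2x) = 1 - 2sin²x.
Reasoning: cos(2x) = cos²x - sin²x. Replace cos²x by 1 - sin²x: (1 - sin²x) - sin²x = 1 - 2sin²x.
So the two sides agree for every real x for which both sides are defined.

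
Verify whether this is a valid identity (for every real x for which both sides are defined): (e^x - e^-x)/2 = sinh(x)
Claim: (e^x - e^-x)/2 = sinh(x).
Reasoning: This is exactly the definition of the hyperbolic sine: sinh(x) := (e^x - e^-x)/2.
So the two sides agree for every real x for which both sides are defined.

Conclusion: Yes, this is an identity.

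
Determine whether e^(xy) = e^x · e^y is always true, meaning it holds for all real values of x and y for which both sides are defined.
Claim: e^(xy) = e^x · e^y.
Test a specific point where both sides are defined: x = 3, y = -2.
LHS = e^(xy) ≈ 0.0025
RHS = e^x · e^y ≈ 2.7183
Since 0.0025 ≠ 2.7183, the equation fails at this point, so it cannot hold for all real values of x and y for which both sides are defined.
e^x · e^y = e^(x+y), not e^(xy).

Conclusion: No, this is NOT an identity.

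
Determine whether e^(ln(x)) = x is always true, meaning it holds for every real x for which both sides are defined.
Claim: e^(ln(x)) = x.
Reasoning: For x > 0, ln(x) is by definition the exponent p such that e^p = x. Raising e to that exponent therefore returns x: e^(ln x) = x.
So the two sides agree for every real x for which both sides are defined.

Conclusion: Yes, this is an identity.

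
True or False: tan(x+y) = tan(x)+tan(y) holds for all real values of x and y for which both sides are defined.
False.

Claim: tan(x+y) = tan(x)+tan(y).
Test a specific point where both sides are defined: x = 3π/4, y = π/6.
LHS = tan(x+y) ≈ -0.2679
RHS = tan(x)+tan(y) ≈ -0.4226
Since -0.2679 ≠ -0.4226, the equation fails at this point, so it cannot hold for all real values of x and y for which both sides are defined.
The correct formula is tan(x+y) = (tan(x) + tan(y))/(1 - tan(x)tan(y)).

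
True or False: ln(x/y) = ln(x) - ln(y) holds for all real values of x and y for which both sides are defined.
True.

Claim: ln(x/y) = ln(x) - ln(y).
Reasoning: Both sides are simultaneously defined only when x, y > 0. Write x = e^p, y = e^q. Then x/y = e^(p-q), so ln(x/y) = p - q = ln(x) - ln(y).
So the two sides agree for all real values of x and y for which both sides are defined.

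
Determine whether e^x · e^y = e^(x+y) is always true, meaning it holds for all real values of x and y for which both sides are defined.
Claim: e^x · e^y = e^(x+y).
Reasoning: This is the law of exponents for a common base: multiplying powers adds exponents. E.g. from the series, (Σ x^j/j!)(Σ y^k/k!) = Σ_m (Σ_{j+k=m} x^j y^k/(j!k!)) = Σ_m (x+y)^m/m! by the binomial theorem.
So the two sides agree for all real values of x and y for which both sides are defined.

Conclusion: Yes, this is an identity.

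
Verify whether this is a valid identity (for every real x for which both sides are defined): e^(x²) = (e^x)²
Claim: e^(x²) = (e^x)².
Test a specific point where both sides are defined: x = -1.
LHS = e^(x²) ≈ 2.7183
RHS = (e^x)² ≈ 0.1353
Since 2.7183 ≠ 0.1353, the equation fails at this point, so it cannot hold for every real x for which both sides are defined.
(e^x)² = e^(2x), and 2x ≠ x² in general.

Conclusion: No, this is NOT an identity.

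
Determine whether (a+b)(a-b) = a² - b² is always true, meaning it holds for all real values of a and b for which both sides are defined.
Claim: (a+b)(a-b) = a² - b².
Reasoning: Expand: (a+b)(a-b) = a² - ab + ba - b² = a² - b² (the cross terms cancel).
So the two sides agree for all real values of a and b for which both sides are defined.

Conclusion: Yes, this is an identity.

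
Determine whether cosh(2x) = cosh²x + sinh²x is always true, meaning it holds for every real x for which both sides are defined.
Yes, this is an identity.

Claim: cosh(2x) = cosh²x + sinh²x.
Reasoning: cosh²x = (e^(2x) + 2 + e^(-2x))/4 and sinh²x = (e^(2x) - 2 + e^(-2x))/4. Adding gives (2e^(2x) + 2e^(-2x))/4 = (e^(2x) + e^(-2x))/2 = cosh(2x).
So the two sides agree for every real x for which both sides are defined.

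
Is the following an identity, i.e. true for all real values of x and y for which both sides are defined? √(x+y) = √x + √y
No, this is NOT an identity.

Claim: √(x+y) = √x + √y.
Test a specific point where both sides are defined: x = 1/2, y = 5.
LHS = √(x+y) ≈ 2.3452
RHS = √x + √y ≈ 2.9432
Since 2.3452 ≠ 2.9432, the equation fails at this point, so it cannot hold for all real values of x and y for which both sides are defined.
Squaring the right side gives x + 2√(xy) + y, not x + y.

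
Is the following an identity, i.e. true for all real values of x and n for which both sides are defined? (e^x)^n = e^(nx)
Claim: (e^x)^n = e^(nx).
Reasoning: e^x is a positive real number, and for a positive base B and real exponent n, B^n = e^(n·ln B). With B = e^x, ln B = x, so (e^x)^n = e^(n·x).
So the two sides agree for all real values of x and n for which both sides are defined.

Conclusion: Yes, this is an identity.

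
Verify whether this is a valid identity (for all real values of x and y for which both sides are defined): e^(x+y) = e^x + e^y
No, this is NOT an identity.

Claim: e^(x+y) = e^x + e^y.
Test a specific point where both sides are defined: x = 3/2, y = -2.
LHS = e^(x+y) ≈ 0.6065
RHS = e^x + e^y ≈ 4.6170
Since 0.6065 ≠ 4.6170, the equation fails at this point, so it cannot hold for all real values of x and y for which both sides are defined.
The correct rule is e^(x+y) = e^x · e^y (a product, not a sum).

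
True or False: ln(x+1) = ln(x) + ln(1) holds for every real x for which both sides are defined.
Claim: ln(x+1) = ln(x) + ln(1).
Test a specific point where both sides are defined: x = 5.
LHS = ln(x+1) ≈ 1.7918
RHS = ln(x) + ln(1) ≈ 1.6094
Since 1.7918 ≠ 1.6094, the equation fails at this point, so it cannot hold for every real x for which both sides are defined.
ln(1) = 0, so the right side is just ln(x), which differs from ln(x+1).

Conclusion: False.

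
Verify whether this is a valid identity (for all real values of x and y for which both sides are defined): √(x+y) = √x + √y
Claim: √(x+y) = √x + √y.
Test a specific point where both sides are defined: x = 2, y = 5.
LHS = √(x+y) ≈ 2.6458
RHS = √x + √y ≈ 3.6503
Since 2.6458 ≠ 3.6503, the equation fails at this point, so it cannot hold for all real values of x and y for which both sides are defined.
Squaring the right side gives x + 2√(xy) + y, not x + y.

Conclusion: No, this is NOT an identity.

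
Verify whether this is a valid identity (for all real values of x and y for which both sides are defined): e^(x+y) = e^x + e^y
Claim: e^(x+y) = e^x + e^y.
Test a specific point where both sides are defined: x = 5, y = 4.
LHS = e^(x+y) ≈ 8103.0839
RHS = e^x + e^y ≈ 203.0113
Since 8103.0839 ≠ 203.0113, the equation fails at this point, so it cannot hold for all real values of x and y for which both sides are defined.
The correct rule is e^(x+y) = e^x · e^y (a product, not a sum).

Conclusion: No, this is NOT an identity.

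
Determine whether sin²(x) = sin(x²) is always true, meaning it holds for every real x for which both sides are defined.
No, this is NOT an identity.

Claim: sin²(x) = sin(x²).
Test a specific point where both sides are defined: x = π.
LHS = sin²(x) ≈ 0.0000
RHS = sin(x²) ≈ -0.4303
Since 0.0000 ≠ -0.4303, the equation fails at this point, so it cannot hold for every real x for which both sides are defined.
sin²(x) means (sin x)², squaring the output; sin(x²) squares the input. These are different functions.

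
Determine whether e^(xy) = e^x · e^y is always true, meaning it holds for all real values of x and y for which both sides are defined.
No, this is NOT an identity.

Claim: e^(xy) = e^x · e^y.
Test a specific point where both sides are defined: x = 3/2, y = 1.
LHS = e^(xy) ≈ 4.4817
RHS = e^x · e^y ≈ 12.1825
Since 4.4817 ≠ 12.1825, the equation fails at this point, so it cannot hold for all real values of x and y for which both sides are defined.
e^x · e^y = e^(x+y), not e^(xy).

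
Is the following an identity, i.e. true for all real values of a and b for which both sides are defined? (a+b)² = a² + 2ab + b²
Yes, this is an identity.

Claim: (a+b)² = a² + 2ab + b².
Reasoning: Expand: (a+b)² = (a+b)(a+b) = a·a + a·b + b·a + b·b = a² + 2ab + b².
So the two sides agree for all real values of a and b for which both sides are defined.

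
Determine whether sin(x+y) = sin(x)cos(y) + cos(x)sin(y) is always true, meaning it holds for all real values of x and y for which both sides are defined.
Yes, this is an identity.

Claim: sin(x+y) = sin(x)cos(y) + cos(x)sin(y).
Reasoning: By Euler's formula e^(i(x+y)) = e^(ix)·e^(iy) = (cos x + i·sin x)(cos y + i·sin y). The imaginary part of the left side is sin(x+y); the imaginary part of the product is sin(x)cos(y) + cos(x)sin(y).
So the two sides agree for all real values of x and y for which both sides are defined.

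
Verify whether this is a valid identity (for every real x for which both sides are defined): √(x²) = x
Claim: √(x²) = x.
Test a specific point where both sides are defined: x = -2.
LHS = √(x²) ≈ 2.0000
RHS = x ≈ -2.0000
Since 2.0000 ≠ -2.0000, the equation fails at this point, so it cannot hold for every real x for which both sides are defined.
√(x²) = |x|, which differs from x whenever x < 0 (both sides are defined for every real x).

Conclusion: No, this is NOT an identity.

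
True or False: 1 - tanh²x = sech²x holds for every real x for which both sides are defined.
True.

Claim: 1 - tanh²x = sech²x.
Reasoning: Divide cosh²x - sinh²x = 1 through by cosh²x (never zero): 1 - tanh²x = 1/cosh²x = sech²x.
So the two sides agree for every real x for which both sides are defined.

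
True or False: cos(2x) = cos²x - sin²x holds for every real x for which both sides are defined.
True.

Claim: cos(2x) = cos²x - sin²x.
Reasoning: Put y = x in the addition formula cos(x+y) = cos(x)cos(y) - sin(x)sin(y): cos(2x) = cos²x - sin²x.
So the two sides agree for every real x for which both sides are defined.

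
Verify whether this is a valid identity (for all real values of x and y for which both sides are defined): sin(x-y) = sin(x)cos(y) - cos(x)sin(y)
Yes, this is an identity.

Claim: sin(x-y) = sin(x)cos(y) - cos(x)sin(y).
Reasoning: Replace y by -y in sin(x+y) = sin(x)cos(y) + cos(x)sin(y) and use cos(-y) = cos(y), sin(-y) = -sin(y): sin(x-y) = sin(x)cos(y) - cos(x)sin(y).
So the two sides agree for all real values of x and y for which both sides are defined.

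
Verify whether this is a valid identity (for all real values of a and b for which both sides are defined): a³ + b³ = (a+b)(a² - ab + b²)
Claim: a³ + b³ = (a+b)(a² - ab + b²).
Reasoning: Expand the right side: (a+b)(a² - ab + b²) = a³ - a²b + ab² + a²b - ab² + b³ = a³ + b³ (the middle terms cancel in pairs).
So the two sides agree for all real values of a and b for which both sides are defined.

Conclusion: Yes, this is an identity.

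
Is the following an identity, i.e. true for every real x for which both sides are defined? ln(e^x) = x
Claim: ln(e^x) = x.
Reasoning: ln is the inverse of the exponential: ln(e^x) asks for the exponent p with e^p = e^x, and since e^p is one-to-one that exponent is p = x.
So the two sides agree for every real x for which both sides are defined.

Conclusion: Yes, this is an identity.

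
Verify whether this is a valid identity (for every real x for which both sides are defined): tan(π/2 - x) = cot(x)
Yes, this is an identity.

Claim: tan(π/2 - x) = cot(x).
Reasoning: tan(π/2 - x) = sin(π/2 - x)/cos(π/2 - x) = cos(x)/sin(x) = cot(x), using the cofunction identities sin(π/2 - x) = cos(x) and cos(π/2 - x) = sin(x).
So the two sides agree for every real x for which both sides are defined.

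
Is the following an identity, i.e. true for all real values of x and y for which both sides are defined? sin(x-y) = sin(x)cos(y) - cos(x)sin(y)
Yes, this is an identity.

Claim: sin(x-y) = sin(x)cos(y) - cos(x)sin(y).
Reasoning: Replace y by -y in sin(x+y) = sin(x)cos(y) + cos(x)sin(y) and use cos(-y) = cos(y), sin(-y) = -sin(y): sin(x-y) = sin(x)cos(y) - cos(x)sin(y).
So the two sides agree for all real values of x and y for which both sides are defined.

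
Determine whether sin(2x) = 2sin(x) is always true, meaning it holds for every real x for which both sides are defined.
No, this is NOT an identity.

Claim: sin(2x) = 2sin(x).
Test a specific point where both sides are defined: x = 3π/4.
LHS = sin(2x) ≈ -1.0000
RHS = 2sin(x) ≈ 1.4142
Since -1.0000 ≠ 1.4142, the equation fails at this point, so it cannot hold for every real x for which both sides are defined.
The correct double-angle formula is sin(2x) = 2sin(x)cos(x).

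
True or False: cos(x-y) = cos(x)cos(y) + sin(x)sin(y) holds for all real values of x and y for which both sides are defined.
True.

Claim: cos(x-y) = cos(x)cos(y) + sin(x)sin(y).
Reasoning: Replace y by -y in cos(x+y) = cos(x)cos(y) - sin(x)sin(y) and use cos(-y) = cos(y), sin(-y) = -sin(y): cos(x-y) = cos(x)cos(y) + sin(x)sin(y).
So the two sides agree for all real values of x and y for which both sides are defined.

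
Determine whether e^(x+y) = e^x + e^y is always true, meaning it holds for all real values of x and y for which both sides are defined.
Claim: e^(x+y) = e^x + e^y.
Test a specific point where both sides are defined: x = 3, y = -1.
LHS = e^(x+y) ≈ 7.3891
RHS = e^x + e^y ≈ 20.4534
Since 7.3891 ≠ 20.4534, the equation fails at this point, so it cannot hold for all real values of x and y for which both sides are defined.
The correct rule is e^(x+y) = e^x · e^y (a product, not a sum).

Conclusion: No, this is NOT an identity.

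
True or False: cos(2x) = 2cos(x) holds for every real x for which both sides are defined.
Claim: cos(2x) = 2cos(x).
Test a specific point where both sides are defined: x = 3π/4.
LHS = cos(2x) ≈ 0.0000
RHS = 2cos(x) ≈ -1.4142
Since 0.0000 ≠ -1.4142, the equation fails at this point, so it cannot hold for every real x for which both sides are defined.
The correct double-angle formula is cos(2x) = cos²x - sin²x.

Conclusion: False.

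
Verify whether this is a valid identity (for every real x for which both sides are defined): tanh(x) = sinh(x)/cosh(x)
Yes, this is an identity.

Claim: tanh(x) = sinh(x)/cosh(x).
Reasoning: tanh(x) is defined as sinh(x)/cosh(x) = (e^x - e^-x)/(e^x + e^-x); cosh(x) ≥ 1 is never zero, so this holds for every real x.
So the two sides agree for every real x for which both sides are defined.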